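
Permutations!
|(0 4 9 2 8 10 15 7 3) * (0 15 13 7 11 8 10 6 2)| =|(0 4 9)(2 10 13 7 3 15 11 8 6)| =9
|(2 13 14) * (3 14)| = 4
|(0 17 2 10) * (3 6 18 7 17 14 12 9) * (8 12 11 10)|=|(0 14 11 10)(2 8 12 9 3 6 18 7 17)|=36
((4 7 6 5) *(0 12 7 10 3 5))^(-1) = (0 6 7 12)(3 10 4 5) = [6, 1, 2, 10, 5, 3, 7, 12, 8, 9, 4, 11, 0]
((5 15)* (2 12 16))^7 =(2 12 16)(5 15) =[0, 1, 12, 3, 4, 15, 6, 7, 8, 9, 10, 11, 16, 13, 14, 5, 2]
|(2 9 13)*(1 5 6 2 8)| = |(1 5 6 2 9 13 8)| = 7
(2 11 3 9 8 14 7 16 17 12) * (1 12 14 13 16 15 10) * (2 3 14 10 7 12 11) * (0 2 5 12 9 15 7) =(0 2 5 12 3 15)(1 11 14 9 8 13 16 17 10) =[2, 11, 5, 15, 4, 12, 6, 7, 13, 8, 1, 14, 3, 16, 9, 0, 17, 10]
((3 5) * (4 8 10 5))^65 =(10) =[0, 1, 2, 3, 4, 5, 6, 7, 8, 9, 10]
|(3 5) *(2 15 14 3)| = |(2 15 14 3 5)| = 5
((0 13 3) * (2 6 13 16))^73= (0 16 2 6 13 3)= [16, 1, 6, 0, 4, 5, 13, 7, 8, 9, 10, 11, 12, 3, 14, 15, 2]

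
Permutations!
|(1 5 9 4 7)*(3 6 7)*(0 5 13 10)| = 10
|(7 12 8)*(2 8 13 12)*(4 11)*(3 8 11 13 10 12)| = |(2 11 4 13 3 8 7)(10 12)| = 14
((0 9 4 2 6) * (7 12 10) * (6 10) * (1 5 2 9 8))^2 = (0 1 2 7 6 8 5 10 12) = [1, 2, 7, 3, 4, 10, 8, 6, 5, 9, 12, 11, 0]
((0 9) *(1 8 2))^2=(9)(1 2 8)=[0, 2, 8, 3, 4, 5, 6, 7, 1, 9]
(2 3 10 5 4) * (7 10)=[0, 1, 3, 7, 2, 4, 6, 10, 8, 9, 5]=(2 3 7 10 5 4)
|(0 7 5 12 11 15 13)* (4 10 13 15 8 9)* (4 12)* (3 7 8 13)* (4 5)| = 12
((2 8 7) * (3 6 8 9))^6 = (9) = [0, 1, 2, 3, 4, 5, 6, 7, 8, 9]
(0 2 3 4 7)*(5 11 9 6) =(0 2 3 4 7)(5 11 9 6) =[2, 1, 3, 4, 7, 11, 5, 0, 8, 6, 10, 9]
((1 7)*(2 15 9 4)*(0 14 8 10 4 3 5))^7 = (0 9 4 14 3 2 8 5 15 10)(1 7) = [9, 7, 8, 2, 14, 15, 6, 1, 5, 4, 0, 11, 12, 13, 3, 10]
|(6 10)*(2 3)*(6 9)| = |(2 3)(6 10 9)| = 6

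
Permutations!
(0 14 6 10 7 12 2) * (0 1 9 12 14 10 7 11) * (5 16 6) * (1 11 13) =(0 10 13 1 9 12 2 11)(5 16 6 7 14) =[10, 9, 11, 3, 4, 16, 7, 14, 8, 12, 13, 0, 2, 1, 5, 15, 6]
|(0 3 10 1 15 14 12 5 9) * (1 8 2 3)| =|(0 1 15 14 12 5 9)(2 3 10 8)| =28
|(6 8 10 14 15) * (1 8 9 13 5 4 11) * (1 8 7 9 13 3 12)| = 45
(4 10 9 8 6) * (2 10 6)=(2 10 9 8)(4 6)=[0, 1, 10, 3, 6, 5, 4, 7, 2, 8, 9]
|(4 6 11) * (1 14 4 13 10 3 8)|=9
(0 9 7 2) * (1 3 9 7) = (0 7 2)(1 3 9) = [7, 3, 0, 9, 4, 5, 6, 2, 8, 1]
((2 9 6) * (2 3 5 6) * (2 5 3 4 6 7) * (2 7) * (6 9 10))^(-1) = (2 5 9 4 6 10) = [0, 1, 5, 3, 6, 9, 10, 7, 8, 4, 2]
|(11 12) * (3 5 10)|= 6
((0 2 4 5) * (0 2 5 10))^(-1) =(0 10 4 2 5) =[10, 1, 5, 3, 2, 0, 6, 7, 8, 9, 4]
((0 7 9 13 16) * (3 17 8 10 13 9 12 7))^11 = (0 10 3 13 17 16 8)(7 12) = [10, 1, 2, 13, 4, 5, 6, 12, 0, 9, 3, 11, 7, 17, 14, 15, 8, 16]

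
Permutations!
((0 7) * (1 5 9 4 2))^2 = [0, 9, 5, 3, 1, 4, 6, 7, 8, 2] = (1 9 2 5 4)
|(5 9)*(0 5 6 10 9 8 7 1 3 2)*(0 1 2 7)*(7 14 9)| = |(0 5 8)(1 3 14 9 6 10 7 2)| = 24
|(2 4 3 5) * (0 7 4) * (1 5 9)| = 8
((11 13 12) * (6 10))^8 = (11 12 13) = [0, 1, 2, 3, 4, 5, 6, 7, 8, 9, 10, 12, 13, 11]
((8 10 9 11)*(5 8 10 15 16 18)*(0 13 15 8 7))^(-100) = (0 5 16 13 7 18 15)(9 10 11) = [5, 1, 2, 3, 4, 16, 6, 18, 8, 10, 11, 9, 12, 7, 14, 0, 13, 17, 15]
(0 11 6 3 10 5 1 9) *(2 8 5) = [11, 9, 8, 10, 4, 1, 3, 7, 5, 0, 2, 6] = (0 11 6 3 10 2 8 5 1 9)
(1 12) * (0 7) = (0 7)(1 12) = [7, 12, 2, 3, 4, 5, 6, 0, 8, 9, 10, 11, 1]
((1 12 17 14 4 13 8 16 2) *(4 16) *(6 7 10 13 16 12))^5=(1 8 6 4 7 16 10 2 13)(12 14 17)=[0, 8, 13, 3, 7, 5, 4, 16, 6, 9, 2, 11, 14, 1, 17, 15, 10, 12]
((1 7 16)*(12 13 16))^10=(16)=[0, 1, 2, 3, 4, 5, 6, 7, 8, 9, 10, 11, 12, 13, 14, 15, 16]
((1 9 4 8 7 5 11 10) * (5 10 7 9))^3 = (1 7 5 10 11) = [0, 7, 2, 3, 4, 10, 6, 5, 8, 9, 11, 1]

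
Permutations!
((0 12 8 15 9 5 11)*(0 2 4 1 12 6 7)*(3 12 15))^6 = [0, 4, 11, 3, 2, 9, 6, 7, 8, 15, 10, 5, 12, 13, 14, 1] = (1 4 2 11 5 9 15)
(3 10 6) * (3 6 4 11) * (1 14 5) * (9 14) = (1 9 14 5)(3 10 4 11) = [0, 9, 2, 10, 11, 1, 6, 7, 8, 14, 4, 3, 12, 13, 5]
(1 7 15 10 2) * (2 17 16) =[0, 7, 1, 3, 4, 5, 6, 15, 8, 9, 17, 11, 12, 13, 14, 10, 2, 16] =(1 7 15 10 17 16 2)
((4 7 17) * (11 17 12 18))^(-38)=(4 11 12)(7 17 18)=[0, 1, 2, 3, 11, 5, 6, 17, 8, 9, 10, 12, 4, 13, 14, 15, 16, 18, 7]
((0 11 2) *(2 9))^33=(0 11 9 2)=[11, 1, 0, 3, 4, 5, 6, 7, 8, 2, 10, 9]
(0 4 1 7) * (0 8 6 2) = (0 4 1 7 8 6 2) = [4, 7, 0, 3, 1, 5, 2, 8, 6]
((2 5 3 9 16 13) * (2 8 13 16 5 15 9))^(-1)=(16)(2 3 5 9 15)(8 13)=[0, 1, 3, 5, 4, 9, 6, 7, 13, 15, 10, 11, 12, 8, 14, 2, 16]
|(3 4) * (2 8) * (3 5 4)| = 2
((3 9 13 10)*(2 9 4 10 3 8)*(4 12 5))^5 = (2 5 9 4 13 10 3 8 12) = [0, 1, 5, 8, 13, 9, 6, 7, 12, 4, 3, 11, 2, 10]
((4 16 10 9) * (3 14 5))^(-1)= (3 5 14)(4 9 10 16)= [0, 1, 2, 5, 9, 14, 6, 7, 8, 10, 16, 11, 12, 13, 3, 15, 4]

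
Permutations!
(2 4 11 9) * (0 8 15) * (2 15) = (0 8 2 4 11 9 15) = [8, 1, 4, 3, 11, 5, 6, 7, 2, 15, 10, 9, 12, 13, 14, 0]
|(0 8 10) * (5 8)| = |(0 5 8 10)| = 4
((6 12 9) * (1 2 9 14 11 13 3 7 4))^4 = (1 12 3 2 14 7 9 11 4 6 13) = [0, 12, 14, 2, 6, 5, 13, 9, 8, 11, 10, 4, 3, 1, 7]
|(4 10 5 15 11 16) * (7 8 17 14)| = |(4 10 5 15 11 16)(7 8 17 14)| = 12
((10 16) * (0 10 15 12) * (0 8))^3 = (0 15)(8 16)(10 12) = [15, 1, 2, 3, 4, 5, 6, 7, 16, 9, 12, 11, 10, 13, 14, 0, 8]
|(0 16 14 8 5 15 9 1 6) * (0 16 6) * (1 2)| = |(0 6 16 14 8 5 15 9 2 1)| = 10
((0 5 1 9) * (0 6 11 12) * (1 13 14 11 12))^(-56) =(0 6 1 14 5 12 9 11 13) =[6, 14, 2, 3, 4, 12, 1, 7, 8, 11, 10, 13, 9, 0, 5]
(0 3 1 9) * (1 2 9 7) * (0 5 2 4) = (0 3 4)(1 7)(2 9 5) = [3, 7, 9, 4, 0, 2, 6, 1, 8, 5]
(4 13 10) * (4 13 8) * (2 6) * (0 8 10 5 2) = (0 8 4 10 13 5 2 6) = [8, 1, 6, 3, 10, 2, 0, 7, 4, 9, 13, 11, 12, 5]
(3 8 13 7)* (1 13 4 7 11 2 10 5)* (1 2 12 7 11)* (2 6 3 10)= (1 13)(3 8 4 11 12 7 10 5 6)= [0, 13, 2, 8, 11, 6, 3, 10, 4, 9, 5, 12, 7, 1]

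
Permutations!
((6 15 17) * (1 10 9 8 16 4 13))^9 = (17)(1 9 16 13 10 8 4) = [0, 9, 2, 3, 1, 5, 6, 7, 4, 16, 8, 11, 12, 10, 14, 15, 13, 17]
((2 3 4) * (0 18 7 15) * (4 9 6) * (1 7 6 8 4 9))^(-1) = (0 15 7 1 3 2 4 8 9 6 18) = [15, 3, 4, 2, 8, 5, 18, 1, 9, 6, 10, 11, 12, 13, 14, 7, 16, 17, 0]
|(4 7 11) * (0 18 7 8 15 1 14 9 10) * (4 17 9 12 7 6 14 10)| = 14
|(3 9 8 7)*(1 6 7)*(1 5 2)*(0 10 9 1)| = |(0 10 9 8 5 2)(1 6 7 3)| = 12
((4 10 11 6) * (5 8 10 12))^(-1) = (4 6 11 10 8 5 12) = [0, 1, 2, 3, 6, 12, 11, 7, 5, 9, 8, 10, 4]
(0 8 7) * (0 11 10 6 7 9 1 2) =(0 8 9 1 2)(6 7 11 10) =[8, 2, 0, 3, 4, 5, 7, 11, 9, 1, 6, 10]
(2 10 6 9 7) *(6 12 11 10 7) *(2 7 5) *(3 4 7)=(2 5)(3 4 7)(6 9)(10 12 11)=[0, 1, 5, 4, 7, 2, 9, 3, 8, 6, 12, 10, 11]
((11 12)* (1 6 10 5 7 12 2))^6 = (1 11 7 10)(2 12 5 6) = [0, 11, 12, 3, 4, 6, 2, 10, 8, 9, 1, 7, 5]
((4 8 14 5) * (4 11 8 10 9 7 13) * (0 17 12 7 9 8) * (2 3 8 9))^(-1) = [11, 1, 9, 2, 13, 14, 6, 12, 3, 10, 4, 5, 17, 7, 8, 15, 16, 0] = (0 11 5 14 8 3 2 9 10 4 13 7 12 17)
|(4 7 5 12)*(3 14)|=4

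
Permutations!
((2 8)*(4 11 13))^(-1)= (2 8)(4 13 11)= [0, 1, 8, 3, 13, 5, 6, 7, 2, 9, 10, 4, 12, 11]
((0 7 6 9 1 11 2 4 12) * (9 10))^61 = (0 7 6 10 9 1 11 2 4 12) = [7, 11, 4, 3, 12, 5, 10, 6, 8, 1, 9, 2, 0]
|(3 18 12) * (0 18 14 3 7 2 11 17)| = 14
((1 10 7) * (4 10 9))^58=(1 10 9 7 4)=[0, 10, 2, 3, 1, 5, 6, 4, 8, 7, 9]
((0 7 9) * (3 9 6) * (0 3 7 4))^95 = (0 4)(3 9)(6 7) = [4, 1, 2, 9, 0, 5, 7, 6, 8, 3]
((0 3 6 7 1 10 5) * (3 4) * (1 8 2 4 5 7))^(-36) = (1 2)(3 7)(4 10)(6 8) = [0, 2, 1, 7, 10, 5, 8, 3, 6, 9, 4]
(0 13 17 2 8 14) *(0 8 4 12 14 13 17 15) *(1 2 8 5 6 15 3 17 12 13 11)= (0 12 14 5 6 15)(1 2 4 13 3 17 8 11)= [12, 2, 4, 17, 13, 6, 15, 7, 11, 9, 10, 1, 14, 3, 5, 0, 16, 8]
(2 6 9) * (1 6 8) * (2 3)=[0, 6, 8, 2, 4, 5, 9, 7, 1, 3]=(1 6 9 3 2 8)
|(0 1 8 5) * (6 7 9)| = 12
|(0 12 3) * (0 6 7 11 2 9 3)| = |(0 12)(2 9 3 6 7 11)| = 6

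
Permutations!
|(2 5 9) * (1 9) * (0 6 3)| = 12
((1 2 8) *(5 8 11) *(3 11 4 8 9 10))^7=(1 8 4 2)(3 5 10 11 9)=[0, 8, 1, 5, 2, 10, 6, 7, 4, 3, 11, 9]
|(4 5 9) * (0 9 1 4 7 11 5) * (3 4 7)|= |(0 9 3 4)(1 7 11 5)|= 4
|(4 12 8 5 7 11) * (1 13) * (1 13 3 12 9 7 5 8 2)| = |(13)(1 3 12 2)(4 9 7 11)| = 4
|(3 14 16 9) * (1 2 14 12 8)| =8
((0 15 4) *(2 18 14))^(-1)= (0 4 15)(2 14 18)= [4, 1, 14, 3, 15, 5, 6, 7, 8, 9, 10, 11, 12, 13, 18, 0, 16, 17, 2]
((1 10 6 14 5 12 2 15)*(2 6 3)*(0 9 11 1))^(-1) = (0 15 2 3 10 1 11 9)(5 14 6 12) = [15, 11, 3, 10, 4, 14, 12, 7, 8, 0, 1, 9, 5, 13, 6, 2]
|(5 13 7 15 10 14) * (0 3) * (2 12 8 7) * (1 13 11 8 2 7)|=|(0 3)(1 13 7 15 10 14 5 11 8)(2 12)|=18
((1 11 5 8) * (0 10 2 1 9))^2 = (0 2 11 8)(1 5 9 10) = [2, 5, 11, 3, 4, 9, 6, 7, 0, 10, 1, 8]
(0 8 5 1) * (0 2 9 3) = [8, 2, 9, 0, 4, 1, 6, 7, 5, 3] = (0 8 5 1 2 9 3)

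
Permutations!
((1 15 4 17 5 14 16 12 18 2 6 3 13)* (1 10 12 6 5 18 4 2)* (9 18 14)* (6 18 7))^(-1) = [0, 18, 15, 6, 12, 2, 7, 9, 8, 5, 13, 11, 10, 3, 17, 1, 14, 4, 16] = (1 18 16 14 17 4 12 10 13 3 6 7 9 5 2 15)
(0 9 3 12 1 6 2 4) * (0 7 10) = (0 9 3 12 1 6 2 4 7 10) = [9, 6, 4, 12, 7, 5, 2, 10, 8, 3, 0, 11, 1]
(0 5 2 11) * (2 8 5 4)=(0 4 2 11)(5 8)=[4, 1, 11, 3, 2, 8, 6, 7, 5, 9, 10, 0]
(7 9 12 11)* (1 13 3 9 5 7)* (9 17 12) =(1 13 3 17 12 11)(5 7) =[0, 13, 2, 17, 4, 7, 6, 5, 8, 9, 10, 1, 11, 3, 14, 15, 16, 12]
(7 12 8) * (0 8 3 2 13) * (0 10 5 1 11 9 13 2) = (0 8 7 12 3)(1 11 9 13 10 5) = [8, 11, 2, 0, 4, 1, 6, 12, 7, 13, 5, 9, 3, 10]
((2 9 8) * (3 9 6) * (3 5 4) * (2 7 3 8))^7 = (2 9 3 7 8 4 5 6) = [0, 1, 9, 7, 5, 6, 2, 8, 4, 3]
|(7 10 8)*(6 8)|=4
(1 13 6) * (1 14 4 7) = (1 13 6 14 4 7) = [0, 13, 2, 3, 7, 5, 14, 1, 8, 9, 10, 11, 12, 6, 4]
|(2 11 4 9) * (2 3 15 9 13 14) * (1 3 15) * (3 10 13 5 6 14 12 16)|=|(1 10 13 12 16 3)(2 11 4 5 6 14)(9 15)|=6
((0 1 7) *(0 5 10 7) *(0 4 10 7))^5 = (0 1 4 10)(5 7) = [1, 4, 2, 3, 10, 7, 6, 5, 8, 9, 0]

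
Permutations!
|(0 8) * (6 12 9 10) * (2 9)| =|(0 8)(2 9 10 6 12)| =10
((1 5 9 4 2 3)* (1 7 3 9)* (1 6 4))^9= (1 4)(2 5)(3 7)(6 9)= [0, 4, 5, 7, 1, 2, 9, 3, 8, 6]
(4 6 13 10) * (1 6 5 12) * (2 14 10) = (1 6 13 2 14 10 4 5 12) = [0, 6, 14, 3, 5, 12, 13, 7, 8, 9, 4, 11, 1, 2, 10]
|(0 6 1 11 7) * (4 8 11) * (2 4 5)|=9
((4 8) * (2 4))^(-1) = (2 8 4) = [0, 1, 8, 3, 2, 5, 6, 7, 4]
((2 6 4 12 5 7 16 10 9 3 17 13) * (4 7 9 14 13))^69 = [0, 1, 13, 12, 9, 17, 2, 6, 8, 4, 16, 11, 3, 14, 10, 15, 7, 5] = (2 13 14 10 16 7 6)(3 12)(4 9)(5 17)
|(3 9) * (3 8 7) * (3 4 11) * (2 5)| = |(2 5)(3 9 8 7 4 11)| = 6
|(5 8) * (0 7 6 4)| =4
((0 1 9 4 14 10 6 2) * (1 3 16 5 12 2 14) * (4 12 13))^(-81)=[2, 4, 12, 0, 13, 16, 6, 7, 8, 1, 10, 11, 9, 5, 14, 15, 3]=(0 2 12 9 1 4 13 5 16 3)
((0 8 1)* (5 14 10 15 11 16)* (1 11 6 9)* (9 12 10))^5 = (0 14 11 1 5 8 9 16)(6 12 10 15) = [14, 5, 2, 3, 4, 8, 12, 7, 9, 16, 15, 1, 10, 13, 11, 6, 0]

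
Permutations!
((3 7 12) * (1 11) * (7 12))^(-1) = [0, 11, 2, 12, 4, 5, 6, 7, 8, 9, 10, 1, 3] = (1 11)(3 12)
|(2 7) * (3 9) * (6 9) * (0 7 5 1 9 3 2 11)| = 12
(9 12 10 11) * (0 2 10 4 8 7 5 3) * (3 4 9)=(0 2 10 11 3)(4 8 7 5)(9 12)=[2, 1, 10, 0, 8, 4, 6, 5, 7, 12, 11, 3, 9]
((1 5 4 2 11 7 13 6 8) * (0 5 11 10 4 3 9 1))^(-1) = [8, 9, 4, 5, 10, 0, 13, 11, 6, 3, 2, 1, 12, 7] = (0 8 6 13 7 11 1 9 3 5)(2 4 10)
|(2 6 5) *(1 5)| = |(1 5 2 6)| = 4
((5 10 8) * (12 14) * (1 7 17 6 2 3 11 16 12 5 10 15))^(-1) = (1 15 5 14 12 16 11 3 2 6 17 7)(8 10) = [0, 15, 6, 2, 4, 14, 17, 1, 10, 9, 8, 3, 16, 13, 12, 5, 11, 7]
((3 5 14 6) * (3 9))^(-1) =(3 9 6 14 5) =[0, 1, 2, 9, 4, 3, 14, 7, 8, 6, 10, 11, 12, 13, 5]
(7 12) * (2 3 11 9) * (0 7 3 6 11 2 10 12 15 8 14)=(0 7 15 8 14)(2 6 11 9 10 12 3)=[7, 1, 6, 2, 4, 5, 11, 15, 14, 10, 12, 9, 3, 13, 0, 8]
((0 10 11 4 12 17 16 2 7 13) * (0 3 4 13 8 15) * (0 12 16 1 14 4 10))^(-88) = [0, 4, 8, 3, 2, 5, 6, 15, 12, 9, 10, 11, 1, 13, 16, 17, 7, 14] = (1 4 2 8 12)(7 15 17 14 16)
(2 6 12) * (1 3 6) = (1 3 6 12 2) = [0, 3, 1, 6, 4, 5, 12, 7, 8, 9, 10, 11, 2]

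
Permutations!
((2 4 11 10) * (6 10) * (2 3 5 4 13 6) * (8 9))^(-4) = (2 3)(4 6)(5 13)(10 11) = [0, 1, 3, 2, 6, 13, 4, 7, 8, 9, 11, 10, 12, 5]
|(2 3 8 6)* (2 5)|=|(2 3 8 6 5)|=5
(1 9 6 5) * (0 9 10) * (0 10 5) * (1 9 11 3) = (0 11 3 1 5 9 6) = [11, 5, 2, 1, 4, 9, 0, 7, 8, 6, 10, 3]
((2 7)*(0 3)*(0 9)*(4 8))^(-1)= (0 9 3)(2 7)(4 8)= [9, 1, 7, 0, 8, 5, 6, 2, 4, 3]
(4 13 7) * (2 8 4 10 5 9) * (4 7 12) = (2 8 7 10 5 9)(4 13 12) = [0, 1, 8, 3, 13, 9, 6, 10, 7, 2, 5, 11, 4, 12]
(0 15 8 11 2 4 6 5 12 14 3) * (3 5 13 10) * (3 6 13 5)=(0 15 8 11 2 4 13 10 6 5 12 14 3)=[15, 1, 4, 0, 13, 12, 5, 7, 11, 9, 6, 2, 14, 10, 3, 8]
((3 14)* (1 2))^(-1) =(1 2)(3 14) =[0, 2, 1, 14, 4, 5, 6, 7, 8, 9, 10, 11, 12, 13, 3]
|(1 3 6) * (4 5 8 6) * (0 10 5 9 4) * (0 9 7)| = |(0 10 5 8 6 1 3 9 4 7)| = 10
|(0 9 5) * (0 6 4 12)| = 6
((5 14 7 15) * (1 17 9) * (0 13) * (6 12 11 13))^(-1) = [13, 9, 2, 3, 4, 15, 0, 14, 8, 17, 10, 12, 6, 11, 5, 7, 16, 1] = (0 13 11 12 6)(1 9 17)(5 15 7 14)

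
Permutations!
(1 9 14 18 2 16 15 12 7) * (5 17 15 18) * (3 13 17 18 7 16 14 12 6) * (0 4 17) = (0 4 17 15 6 3 13)(1 9 12 16 7)(2 14 5 18) = [4, 9, 14, 13, 17, 18, 3, 1, 8, 12, 10, 11, 16, 0, 5, 6, 7, 15, 2]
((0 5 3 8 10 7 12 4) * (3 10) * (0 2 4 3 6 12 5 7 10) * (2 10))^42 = (3 6)(8 12) = [0, 1, 2, 6, 4, 5, 3, 7, 12, 9, 10, 11, 8]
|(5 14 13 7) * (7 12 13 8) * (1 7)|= |(1 7 5 14 8)(12 13)|= 10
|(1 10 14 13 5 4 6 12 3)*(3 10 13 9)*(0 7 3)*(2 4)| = 13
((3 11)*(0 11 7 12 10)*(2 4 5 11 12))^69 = (12)(2 11)(3 4)(5 7) = [0, 1, 11, 4, 3, 7, 6, 5, 8, 9, 10, 2, 12]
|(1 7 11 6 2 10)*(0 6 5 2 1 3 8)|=10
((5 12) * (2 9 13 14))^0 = (14) = [0, 1, 2, 3, 4, 5, 6, 7, 8, 9, 10, 11, 12, 13, 14]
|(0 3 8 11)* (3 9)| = 5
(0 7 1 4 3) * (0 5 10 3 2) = [7, 4, 0, 5, 2, 10, 6, 1, 8, 9, 3] = (0 7 1 4 2)(3 5 10)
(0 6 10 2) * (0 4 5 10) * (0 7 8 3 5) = (0 6 7 8 3 5 10 2 4) = [6, 1, 4, 5, 0, 10, 7, 8, 3, 9, 2]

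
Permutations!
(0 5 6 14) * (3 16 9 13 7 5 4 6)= [4, 1, 2, 16, 6, 3, 14, 5, 8, 13, 10, 11, 12, 7, 0, 15, 9]= (0 4 6 14)(3 16 9 13 7 5)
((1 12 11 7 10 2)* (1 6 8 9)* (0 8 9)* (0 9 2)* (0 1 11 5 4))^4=(0 7 5 9 1)(4 11 12 8 10)=[7, 0, 2, 3, 11, 9, 6, 5, 10, 1, 4, 12, 8]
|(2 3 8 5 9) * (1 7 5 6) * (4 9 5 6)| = 15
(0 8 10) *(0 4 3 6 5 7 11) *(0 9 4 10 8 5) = [5, 1, 2, 6, 3, 7, 0, 11, 8, 4, 10, 9] = (0 5 7 11 9 4 3 6)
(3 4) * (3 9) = [0, 1, 2, 4, 9, 5, 6, 7, 8, 3] = (3 4 9)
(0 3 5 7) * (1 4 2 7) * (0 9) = [3, 4, 7, 5, 2, 1, 6, 9, 8, 0] = (0 3 5 1 4 2 7 9)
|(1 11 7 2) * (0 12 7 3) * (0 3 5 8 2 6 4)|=|(0 12 7 6 4)(1 11 5 8 2)|=5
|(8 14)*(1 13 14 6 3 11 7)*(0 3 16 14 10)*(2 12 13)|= |(0 3 11 7 1 2 12 13 10)(6 16 14 8)|= 36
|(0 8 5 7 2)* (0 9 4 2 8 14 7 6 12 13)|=24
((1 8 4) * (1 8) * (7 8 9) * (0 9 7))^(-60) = (9) = [0, 1, 2, 3, 4, 5, 6, 7, 8, 9]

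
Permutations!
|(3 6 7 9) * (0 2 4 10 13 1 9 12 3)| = 28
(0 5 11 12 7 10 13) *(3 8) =[5, 1, 2, 8, 4, 11, 6, 10, 3, 9, 13, 12, 7, 0] =(0 5 11 12 7 10 13)(3 8)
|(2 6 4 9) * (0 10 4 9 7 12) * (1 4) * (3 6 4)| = |(0 10 1 3 6 9 2 4 7 12)| = 10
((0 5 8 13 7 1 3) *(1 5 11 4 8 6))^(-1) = (0 3 1 6 5 7 13 8 4 11) = [3, 6, 2, 1, 11, 7, 5, 13, 4, 9, 10, 0, 12, 8]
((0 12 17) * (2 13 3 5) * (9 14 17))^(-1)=[17, 1, 5, 13, 4, 3, 6, 7, 8, 12, 10, 11, 0, 2, 9, 15, 16, 14]=(0 17 14 9 12)(2 5 3 13)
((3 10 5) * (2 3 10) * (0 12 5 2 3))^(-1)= (0 2 10 5 12)= [2, 1, 10, 3, 4, 12, 6, 7, 8, 9, 5, 11, 0]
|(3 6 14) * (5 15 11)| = 3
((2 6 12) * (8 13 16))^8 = (2 12 6)(8 16 13) = [0, 1, 12, 3, 4, 5, 2, 7, 16, 9, 10, 11, 6, 8, 14, 15, 13]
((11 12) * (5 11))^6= (12)= [0, 1, 2, 3, 4, 5, 6, 7, 8, 9, 10, 11, 12]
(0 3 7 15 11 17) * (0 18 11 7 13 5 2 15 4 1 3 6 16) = [6, 3, 15, 13, 1, 2, 16, 4, 8, 9, 10, 17, 12, 5, 14, 7, 0, 18, 11] = (0 6 16)(1 3 13 5 2 15 7 4)(11 17 18)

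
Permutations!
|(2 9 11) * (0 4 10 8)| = |(0 4 10 8)(2 9 11)| = 12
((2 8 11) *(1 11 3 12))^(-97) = [0, 12, 11, 8, 4, 5, 6, 7, 2, 9, 10, 1, 3] = (1 12 3 8 2 11)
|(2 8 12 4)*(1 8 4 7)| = 4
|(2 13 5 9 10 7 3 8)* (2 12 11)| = |(2 13 5 9 10 7 3 8 12 11)| = 10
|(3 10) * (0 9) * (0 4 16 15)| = 10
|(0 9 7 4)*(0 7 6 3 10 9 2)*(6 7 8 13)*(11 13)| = 18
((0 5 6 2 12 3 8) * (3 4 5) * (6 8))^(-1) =[8, 1, 6, 0, 12, 4, 3, 7, 5, 9, 10, 11, 2] =(0 8 5 4 12 2 6 3)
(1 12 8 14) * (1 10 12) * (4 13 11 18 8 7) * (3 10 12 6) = (3 10 6)(4 13 11 18 8 14 12 7) = [0, 1, 2, 10, 13, 5, 3, 4, 14, 9, 6, 18, 7, 11, 12, 15, 16, 17, 8]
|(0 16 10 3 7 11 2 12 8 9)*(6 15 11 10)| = |(0 16 6 15 11 2 12 8 9)(3 7 10)| = 9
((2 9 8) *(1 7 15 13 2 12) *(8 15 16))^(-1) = [0, 12, 13, 3, 4, 5, 6, 1, 16, 2, 10, 11, 8, 15, 14, 9, 7] = (1 12 8 16 7)(2 13 15 9)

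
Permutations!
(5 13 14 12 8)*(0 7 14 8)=(0 7 14 12)(5 13 8)=[7, 1, 2, 3, 4, 13, 6, 14, 5, 9, 10, 11, 0, 8, 12]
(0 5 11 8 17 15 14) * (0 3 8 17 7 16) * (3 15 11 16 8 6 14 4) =(0 5 16)(3 6 14 15 4)(7 8)(11 17) =[5, 1, 2, 6, 3, 16, 14, 8, 7, 9, 10, 17, 12, 13, 15, 4, 0, 11]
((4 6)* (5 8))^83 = [0, 1, 2, 3, 6, 8, 4, 7, 5] = (4 6)(5 8)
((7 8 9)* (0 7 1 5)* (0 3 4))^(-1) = (0 4 3 5 1 9 8 7) = [4, 9, 2, 5, 3, 1, 6, 0, 7, 8]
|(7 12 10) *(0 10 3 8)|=|(0 10 7 12 3 8)|=6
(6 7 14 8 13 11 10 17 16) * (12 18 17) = [0, 1, 2, 3, 4, 5, 7, 14, 13, 9, 12, 10, 18, 11, 8, 15, 6, 16, 17] = (6 7 14 8 13 11 10 12 18 17 16)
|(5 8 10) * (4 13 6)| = 3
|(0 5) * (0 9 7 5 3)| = |(0 3)(5 9 7)| = 6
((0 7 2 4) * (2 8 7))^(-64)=[4, 1, 0, 3, 2, 5, 6, 7, 8]=(8)(0 4 2)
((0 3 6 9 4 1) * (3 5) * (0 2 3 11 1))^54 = (11) = [0, 1, 2, 3, 4, 5, 6, 7, 8, 9, 10, 11]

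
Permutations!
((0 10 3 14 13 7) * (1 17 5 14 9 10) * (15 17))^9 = (0 1 15 17 5 14 13 7) = [1, 15, 2, 3, 4, 14, 6, 0, 8, 9, 10, 11, 12, 7, 13, 17, 16, 5]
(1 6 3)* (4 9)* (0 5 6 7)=[5, 7, 2, 1, 9, 6, 3, 0, 8, 4]=(0 5 6 3 1 7)(4 9)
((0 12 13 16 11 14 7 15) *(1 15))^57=(0 16 7)(1 12 11)(13 14 15)=[16, 12, 2, 3, 4, 5, 6, 0, 8, 9, 10, 1, 11, 14, 15, 13, 7]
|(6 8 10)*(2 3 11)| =3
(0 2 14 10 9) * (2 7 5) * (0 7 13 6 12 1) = [13, 0, 14, 3, 4, 2, 12, 5, 8, 7, 9, 11, 1, 6, 10] = (0 13 6 12 1)(2 14 10 9 7 5)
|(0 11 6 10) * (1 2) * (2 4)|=12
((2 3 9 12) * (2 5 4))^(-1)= (2 4 5 12 9 3)= [0, 1, 4, 2, 5, 12, 6, 7, 8, 3, 10, 11, 9]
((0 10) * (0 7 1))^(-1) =(0 1 7 10) =[1, 7, 2, 3, 4, 5, 6, 10, 8, 9, 0]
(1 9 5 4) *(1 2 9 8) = (1 8)(2 9 5 4) = [0, 8, 9, 3, 2, 4, 6, 7, 1, 5]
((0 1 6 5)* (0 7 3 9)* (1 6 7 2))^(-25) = [9, 2, 5, 7, 4, 6, 0, 1, 8, 3] = (0 9 3 7 1 2 5 6)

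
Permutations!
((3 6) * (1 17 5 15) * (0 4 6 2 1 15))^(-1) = (0 5 17 1 2 3 6 4) = [5, 2, 3, 6, 0, 17, 4, 7, 8, 9, 10, 11, 12, 13, 14, 15, 16, 1]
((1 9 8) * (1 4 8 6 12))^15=(1 12 6 9)(4 8)=[0, 12, 2, 3, 8, 5, 9, 7, 4, 1, 10, 11, 6]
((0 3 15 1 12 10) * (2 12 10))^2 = (0 15 10 3 1) = [15, 0, 2, 1, 4, 5, 6, 7, 8, 9, 3, 11, 12, 13, 14, 10]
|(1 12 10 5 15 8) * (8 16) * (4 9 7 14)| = 28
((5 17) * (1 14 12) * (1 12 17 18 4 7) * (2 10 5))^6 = (1 18 2)(4 10 14)(5 17 7) = [0, 18, 1, 3, 10, 17, 6, 5, 8, 9, 14, 11, 12, 13, 4, 15, 16, 7, 2]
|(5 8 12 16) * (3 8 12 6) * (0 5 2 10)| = 6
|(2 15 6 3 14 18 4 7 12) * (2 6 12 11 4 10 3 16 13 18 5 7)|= 14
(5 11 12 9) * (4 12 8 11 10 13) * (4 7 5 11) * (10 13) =(4 12 9 11 8)(5 13 7) =[0, 1, 2, 3, 12, 13, 6, 5, 4, 11, 10, 8, 9, 7]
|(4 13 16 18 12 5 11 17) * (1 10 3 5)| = |(1 10 3 5 11 17 4 13 16 18 12)| = 11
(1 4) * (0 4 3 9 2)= (0 4 1 3 9 2)= [4, 3, 0, 9, 1, 5, 6, 7, 8, 2]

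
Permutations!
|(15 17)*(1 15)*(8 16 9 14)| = |(1 15 17)(8 16 9 14)| = 12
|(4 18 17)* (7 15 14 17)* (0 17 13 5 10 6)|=|(0 17 4 18 7 15 14 13 5 10 6)|=11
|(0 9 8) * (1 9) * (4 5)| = 4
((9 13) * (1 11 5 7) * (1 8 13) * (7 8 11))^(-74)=[0, 5, 2, 3, 4, 9, 6, 8, 1, 11, 10, 13, 12, 7]=(1 5 9 11 13 7 8)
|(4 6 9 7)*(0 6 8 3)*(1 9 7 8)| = 8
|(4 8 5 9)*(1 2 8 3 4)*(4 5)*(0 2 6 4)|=|(0 2 8)(1 6 4 3 5 9)|=6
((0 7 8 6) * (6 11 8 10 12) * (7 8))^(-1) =(0 6 12 10 7 11 8) =[6, 1, 2, 3, 4, 5, 12, 11, 0, 9, 7, 8, 10]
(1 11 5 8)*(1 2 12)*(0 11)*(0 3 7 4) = (0 11 5 8 2 12 1 3 7 4) = [11, 3, 12, 7, 0, 8, 6, 4, 2, 9, 10, 5, 1]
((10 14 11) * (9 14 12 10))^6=(14)=[0, 1, 2, 3, 4, 5, 6, 7, 8, 9, 10, 11, 12, 13, 14]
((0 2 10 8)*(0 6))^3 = (0 8 2 6 10) = [8, 1, 6, 3, 4, 5, 10, 7, 2, 9, 0]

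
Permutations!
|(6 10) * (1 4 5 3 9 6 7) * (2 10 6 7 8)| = |(1 4 5 3 9 7)(2 10 8)| = 6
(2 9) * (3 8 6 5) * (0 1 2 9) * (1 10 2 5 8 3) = (0 10 2)(1 5)(6 8) = [10, 5, 0, 3, 4, 1, 8, 7, 6, 9, 2]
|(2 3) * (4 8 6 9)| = |(2 3)(4 8 6 9)| = 4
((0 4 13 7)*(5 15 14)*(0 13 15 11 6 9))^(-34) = [6, 1, 2, 3, 9, 15, 5, 7, 8, 11, 10, 14, 12, 13, 4, 0] = (0 6 5 15)(4 9 11 14)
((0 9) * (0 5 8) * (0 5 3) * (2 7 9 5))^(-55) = (0 5 8 2 7 9 3) = [5, 1, 7, 0, 4, 8, 6, 9, 2, 3]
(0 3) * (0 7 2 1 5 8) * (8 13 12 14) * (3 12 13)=(0 12 14 8)(1 5 3 7 2)=[12, 5, 1, 7, 4, 3, 6, 2, 0, 9, 10, 11, 14, 13, 8]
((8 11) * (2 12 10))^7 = (2 12 10)(8 11) = [0, 1, 12, 3, 4, 5, 6, 7, 11, 9, 2, 8, 10]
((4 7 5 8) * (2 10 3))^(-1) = (2 3 10)(4 8 5 7) = [0, 1, 3, 10, 8, 7, 6, 4, 5, 9, 2]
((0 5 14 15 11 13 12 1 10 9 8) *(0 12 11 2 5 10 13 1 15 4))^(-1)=(0 4 14 5 2 15 12 8 9 10)(1 11 13)=[4, 11, 15, 3, 14, 2, 6, 7, 9, 10, 0, 13, 8, 1, 5, 12]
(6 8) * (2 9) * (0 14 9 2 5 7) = [14, 1, 2, 3, 4, 7, 8, 0, 6, 5, 10, 11, 12, 13, 9] = (0 14 9 5 7)(6 8)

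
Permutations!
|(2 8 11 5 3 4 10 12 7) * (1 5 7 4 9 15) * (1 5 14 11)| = |(1 14 11 7 2 8)(3 9 15 5)(4 10 12)| = 12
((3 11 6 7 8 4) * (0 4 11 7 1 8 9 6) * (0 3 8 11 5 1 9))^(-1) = [7, 5, 2, 11, 0, 8, 9, 3, 4, 6, 10, 1] = (0 7 3 11 1 5 8 4)(6 9)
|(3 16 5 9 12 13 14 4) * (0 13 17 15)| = |(0 13 14 4 3 16 5 9 12 17 15)| = 11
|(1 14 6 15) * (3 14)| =|(1 3 14 6 15)| =5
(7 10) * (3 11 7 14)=(3 11 7 10 14)=[0, 1, 2, 11, 4, 5, 6, 10, 8, 9, 14, 7, 12, 13, 3]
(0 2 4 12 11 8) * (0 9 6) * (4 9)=(0 2 9 6)(4 12 11 8)=[2, 1, 9, 3, 12, 5, 0, 7, 4, 6, 10, 8, 11]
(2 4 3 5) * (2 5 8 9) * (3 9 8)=(2 4 9)=[0, 1, 4, 3, 9, 5, 6, 7, 8, 2]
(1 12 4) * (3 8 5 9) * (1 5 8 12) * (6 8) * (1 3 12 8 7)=(1 3 8 6 7)(4 5 9 12)=[0, 3, 2, 8, 5, 9, 7, 1, 6, 12, 10, 11, 4]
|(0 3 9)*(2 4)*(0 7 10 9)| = |(0 3)(2 4)(7 10 9)| = 6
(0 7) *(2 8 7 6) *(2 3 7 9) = (0 6 3 7)(2 8 9) = [6, 1, 8, 7, 4, 5, 3, 0, 9, 2]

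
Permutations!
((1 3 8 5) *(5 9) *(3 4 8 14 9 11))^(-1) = [0, 5, 2, 11, 1, 9, 6, 7, 4, 14, 10, 8, 12, 13, 3] = (1 5 9 14 3 11 8 4)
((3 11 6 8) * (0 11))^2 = (0 6 3 11 8) = [6, 1, 2, 11, 4, 5, 3, 7, 0, 9, 10, 8]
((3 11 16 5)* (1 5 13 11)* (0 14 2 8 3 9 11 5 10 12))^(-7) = (0 14 2 8 3 1 10 12)(5 16 9 13 11) = [14, 10, 8, 1, 4, 16, 6, 7, 3, 13, 12, 5, 0, 11, 2, 15, 9]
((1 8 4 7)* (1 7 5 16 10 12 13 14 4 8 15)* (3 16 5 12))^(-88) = (3 10 16) = [0, 1, 2, 10, 4, 5, 6, 7, 8, 9, 16, 11, 12, 13, 14, 15, 3]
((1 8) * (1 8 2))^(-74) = (8) = [0, 1, 2, 3, 4, 5, 6, 7, 8]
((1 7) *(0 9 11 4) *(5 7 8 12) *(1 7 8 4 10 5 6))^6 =[12, 5, 2, 3, 8, 0, 10, 7, 9, 6, 4, 1, 11] =(0 12 11 1 5)(4 8 9 6 10)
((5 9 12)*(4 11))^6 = [0, 1, 2, 3, 4, 5, 6, 7, 8, 9, 10, 11, 12] = (12)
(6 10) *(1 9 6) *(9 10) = [0, 10, 2, 3, 4, 5, 9, 7, 8, 6, 1] = (1 10)(6 9)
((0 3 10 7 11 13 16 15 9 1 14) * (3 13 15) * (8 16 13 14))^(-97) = [14, 16, 2, 7, 4, 5, 6, 15, 3, 8, 11, 9, 12, 13, 0, 1, 10] = (0 14)(1 16 10 11 9 8 3 7 15)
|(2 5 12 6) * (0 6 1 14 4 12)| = 4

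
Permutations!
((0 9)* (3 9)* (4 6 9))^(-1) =(0 9 6 4 3) =[9, 1, 2, 0, 3, 5, 4, 7, 8, 6]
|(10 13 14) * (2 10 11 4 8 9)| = 8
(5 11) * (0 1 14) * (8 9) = (0 1 14)(5 11)(8 9) = [1, 14, 2, 3, 4, 11, 6, 7, 9, 8, 10, 5, 12, 13, 0]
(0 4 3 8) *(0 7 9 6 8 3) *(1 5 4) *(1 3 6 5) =(0 3 6 8 7 9 5 4) =[3, 1, 2, 6, 0, 4, 8, 9, 7, 5]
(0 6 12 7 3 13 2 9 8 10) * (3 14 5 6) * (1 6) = (0 3 13 2 9 8 10)(1 6 12 7 14 5) = [3, 6, 9, 13, 4, 1, 12, 14, 10, 8, 0, 11, 7, 2, 5]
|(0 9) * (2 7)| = |(0 9)(2 7)| = 2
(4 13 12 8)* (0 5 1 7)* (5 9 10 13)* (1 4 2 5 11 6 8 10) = [9, 7, 5, 3, 11, 4, 8, 0, 2, 1, 13, 6, 10, 12] = (0 9 1 7)(2 5 4 11 6 8)(10 13 12)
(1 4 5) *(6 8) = (1 4 5)(6 8) = [0, 4, 2, 3, 5, 1, 8, 7, 6]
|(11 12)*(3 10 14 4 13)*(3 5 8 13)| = 12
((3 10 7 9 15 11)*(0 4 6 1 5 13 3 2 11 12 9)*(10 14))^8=(0 10 3 5 6)(1 4 7 14 13)(9 12 15)=[10, 4, 2, 5, 7, 6, 0, 14, 8, 12, 3, 11, 15, 1, 13, 9]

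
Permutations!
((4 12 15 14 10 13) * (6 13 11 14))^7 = (4 15 13 12 6)(10 11 14) = [0, 1, 2, 3, 15, 5, 4, 7, 8, 9, 11, 14, 6, 12, 10, 13]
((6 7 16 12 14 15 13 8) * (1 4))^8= (16)= [0, 1, 2, 3, 4, 5, 6, 7, 8, 9, 10, 11, 12, 13, 14, 15, 16]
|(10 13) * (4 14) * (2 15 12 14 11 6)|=14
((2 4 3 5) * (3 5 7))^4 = [0, 1, 4, 3, 5, 2, 6, 7] = (7)(2 4 5)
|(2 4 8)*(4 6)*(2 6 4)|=|(2 4 8 6)|=4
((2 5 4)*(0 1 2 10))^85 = (0 1 2 5 4 10) = [1, 2, 5, 3, 10, 4, 6, 7, 8, 9, 0]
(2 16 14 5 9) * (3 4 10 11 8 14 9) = (2 16 9)(3 4 10 11 8 14 5) = [0, 1, 16, 4, 10, 3, 6, 7, 14, 2, 11, 8, 12, 13, 5, 15, 9]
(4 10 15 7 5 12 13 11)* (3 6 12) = (3 6 12 13 11 4 10 15 7 5) = [0, 1, 2, 6, 10, 3, 12, 5, 8, 9, 15, 4, 13, 11, 14, 7]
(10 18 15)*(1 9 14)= (1 9 14)(10 18 15)= [0, 9, 2, 3, 4, 5, 6, 7, 8, 14, 18, 11, 12, 13, 1, 10, 16, 17, 15]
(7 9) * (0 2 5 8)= (0 2 5 8)(7 9)= [2, 1, 5, 3, 4, 8, 6, 9, 0, 7]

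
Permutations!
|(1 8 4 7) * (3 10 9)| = 12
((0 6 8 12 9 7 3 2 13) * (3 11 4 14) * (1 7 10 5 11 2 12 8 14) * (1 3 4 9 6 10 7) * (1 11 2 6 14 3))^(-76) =(0 13 2 5 10)(1 3 11 12 9 14 7 4 6) =[13, 3, 5, 11, 6, 10, 1, 4, 8, 14, 0, 12, 9, 2, 7]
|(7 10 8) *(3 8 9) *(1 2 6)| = 15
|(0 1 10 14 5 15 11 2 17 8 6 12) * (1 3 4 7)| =|(0 3 4 7 1 10 14 5 15 11 2 17 8 6 12)| =15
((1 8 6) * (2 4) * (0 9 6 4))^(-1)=(0 2 4 8 1 6 9)=[2, 6, 4, 3, 8, 5, 9, 7, 1, 0]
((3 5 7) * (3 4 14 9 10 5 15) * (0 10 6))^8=[0, 1, 2, 3, 4, 5, 6, 7, 8, 9, 10, 11, 12, 13, 14, 15]=(15)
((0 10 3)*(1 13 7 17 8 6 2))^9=(1 7 8 2 13 17 6)=[0, 7, 13, 3, 4, 5, 1, 8, 2, 9, 10, 11, 12, 17, 14, 15, 16, 6]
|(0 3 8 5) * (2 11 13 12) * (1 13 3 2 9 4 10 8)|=|(0 2 11 3 1 13 12 9 4 10 8 5)|=12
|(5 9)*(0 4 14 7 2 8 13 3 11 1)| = |(0 4 14 7 2 8 13 3 11 1)(5 9)| = 10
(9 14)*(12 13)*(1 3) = [0, 3, 2, 1, 4, 5, 6, 7, 8, 14, 10, 11, 13, 12, 9] = (1 3)(9 14)(12 13)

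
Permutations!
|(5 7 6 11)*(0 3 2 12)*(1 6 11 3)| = 6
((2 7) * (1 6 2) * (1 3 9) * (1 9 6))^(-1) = (9)(2 6 3 7) = [0, 1, 6, 7, 4, 5, 3, 2, 8, 9]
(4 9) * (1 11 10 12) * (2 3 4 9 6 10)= [0, 11, 3, 4, 6, 5, 10, 7, 8, 9, 12, 2, 1]= (1 11 2 3 4 6 10 12)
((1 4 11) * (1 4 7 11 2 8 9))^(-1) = [0, 9, 4, 3, 11, 5, 6, 1, 2, 8, 10, 7] = (1 9 8 2 4 11 7)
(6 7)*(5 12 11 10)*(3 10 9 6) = [0, 1, 2, 10, 4, 12, 7, 3, 8, 6, 5, 9, 11] = (3 10 5 12 11 9 6 7)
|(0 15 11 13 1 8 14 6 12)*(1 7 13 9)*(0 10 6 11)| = 30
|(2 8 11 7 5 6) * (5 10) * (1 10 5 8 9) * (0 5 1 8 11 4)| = 28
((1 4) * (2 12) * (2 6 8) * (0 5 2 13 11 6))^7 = [12, 4, 5, 3, 1, 0, 11, 7, 6, 9, 10, 13, 2, 8] = (0 12 2 5)(1 4)(6 11 13 8)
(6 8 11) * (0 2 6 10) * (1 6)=(0 2 1 6 8 11 10)=[2, 6, 1, 3, 4, 5, 8, 7, 11, 9, 0, 10]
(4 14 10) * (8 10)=(4 14 8 10)=[0, 1, 2, 3, 14, 5, 6, 7, 10, 9, 4, 11, 12, 13, 8]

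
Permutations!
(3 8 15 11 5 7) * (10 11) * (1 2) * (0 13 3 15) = (0 13 3 8)(1 2)(5 7 15 10 11) = [13, 2, 1, 8, 4, 7, 6, 15, 0, 9, 11, 5, 12, 3, 14, 10]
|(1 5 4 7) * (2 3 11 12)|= |(1 5 4 7)(2 3 11 12)|= 4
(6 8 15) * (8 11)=(6 11 8 15)=[0, 1, 2, 3, 4, 5, 11, 7, 15, 9, 10, 8, 12, 13, 14, 6]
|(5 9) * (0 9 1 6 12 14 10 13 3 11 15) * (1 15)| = 8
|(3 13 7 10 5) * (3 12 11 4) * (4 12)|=|(3 13 7 10 5 4)(11 12)|=6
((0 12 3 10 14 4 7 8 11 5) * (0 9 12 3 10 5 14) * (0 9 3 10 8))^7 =[4, 1, 2, 5, 11, 3, 6, 14, 9, 0, 7, 12, 10, 13, 8] =(0 4 11 12 10 7 14 8 9)(3 5)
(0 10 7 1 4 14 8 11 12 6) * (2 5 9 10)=(0 2 5 9 10 7 1 4 14 8 11 12 6)=[2, 4, 5, 3, 14, 9, 0, 1, 11, 10, 7, 12, 6, 13, 8]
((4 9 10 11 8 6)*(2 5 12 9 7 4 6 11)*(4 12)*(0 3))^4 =[0, 1, 12, 3, 10, 9, 6, 2, 8, 4, 7, 11, 5] =(2 12 5 9 4 10 7)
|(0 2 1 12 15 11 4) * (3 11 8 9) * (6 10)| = 10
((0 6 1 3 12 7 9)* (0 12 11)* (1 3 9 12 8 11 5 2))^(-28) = (12)(0 11 8 9 1 2 5 3 6) = [11, 2, 5, 6, 4, 3, 0, 7, 9, 1, 10, 8, 12]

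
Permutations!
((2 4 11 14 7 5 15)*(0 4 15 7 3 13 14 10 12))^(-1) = [12, 1, 15, 14, 0, 7, 6, 5, 8, 9, 11, 4, 10, 3, 13, 2] = (0 12 10 11 4)(2 15)(3 14 13)(5 7)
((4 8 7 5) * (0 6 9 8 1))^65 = (0 6 9 8 7 5 4 1) = [6, 0, 2, 3, 1, 4, 9, 5, 7, 8]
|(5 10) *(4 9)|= 2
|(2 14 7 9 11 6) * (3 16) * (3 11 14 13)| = 6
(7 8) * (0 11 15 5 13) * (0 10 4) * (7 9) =[11, 1, 2, 3, 0, 13, 6, 8, 9, 7, 4, 15, 12, 10, 14, 5] =(0 11 15 5 13 10 4)(7 8 9)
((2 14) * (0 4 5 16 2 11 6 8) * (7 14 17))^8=(0 11 17 5 8 14 2 4 6 7 16)=[11, 1, 4, 3, 6, 8, 7, 16, 14, 9, 10, 17, 12, 13, 2, 15, 0, 5]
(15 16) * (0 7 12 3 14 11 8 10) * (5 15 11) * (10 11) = [7, 1, 2, 14, 4, 15, 6, 12, 11, 9, 0, 8, 3, 13, 5, 16, 10] = (0 7 12 3 14 5 15 16 10)(8 11)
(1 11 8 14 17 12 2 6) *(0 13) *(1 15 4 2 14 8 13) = (0 1 11 13)(2 6 15 4)(12 14 17) = [1, 11, 6, 3, 2, 5, 15, 7, 8, 9, 10, 13, 14, 0, 17, 4, 16, 12]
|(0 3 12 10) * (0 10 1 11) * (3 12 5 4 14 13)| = |(0 12 1 11)(3 5 4 14 13)| = 20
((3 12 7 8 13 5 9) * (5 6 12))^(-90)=(13)=[0, 1, 2, 3, 4, 5, 6, 7, 8, 9, 10, 11, 12, 13]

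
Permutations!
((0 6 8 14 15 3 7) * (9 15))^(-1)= (0 7 3 15 9 14 8 6)= [7, 1, 2, 15, 4, 5, 0, 3, 6, 14, 10, 11, 12, 13, 8, 9]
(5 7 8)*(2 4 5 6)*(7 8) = (2 4 5 8 6) = [0, 1, 4, 3, 5, 8, 2, 7, 6]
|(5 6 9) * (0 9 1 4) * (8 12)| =6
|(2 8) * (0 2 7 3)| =|(0 2 8 7 3)| =5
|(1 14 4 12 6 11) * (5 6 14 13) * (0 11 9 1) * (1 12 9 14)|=|(0 11)(1 13 5 6 14 4 9 12)|=8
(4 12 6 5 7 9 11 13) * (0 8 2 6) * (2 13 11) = [8, 1, 6, 3, 12, 7, 5, 9, 13, 2, 10, 11, 0, 4] = (0 8 13 4 12)(2 6 5 7 9)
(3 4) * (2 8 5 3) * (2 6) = [0, 1, 8, 4, 6, 3, 2, 7, 5] = (2 8 5 3 4 6)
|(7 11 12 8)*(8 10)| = |(7 11 12 10 8)| = 5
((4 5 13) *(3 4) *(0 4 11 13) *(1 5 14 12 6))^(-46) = (0 12 5 14 1 4 6)(3 13 11) = [12, 4, 2, 13, 6, 14, 0, 7, 8, 9, 10, 3, 5, 11, 1]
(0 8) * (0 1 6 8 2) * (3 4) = [2, 6, 0, 4, 3, 5, 8, 7, 1] = (0 2)(1 6 8)(3 4)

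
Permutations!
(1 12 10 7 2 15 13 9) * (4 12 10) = (1 10 7 2 15 13 9)(4 12) = [0, 10, 15, 3, 12, 5, 6, 2, 8, 1, 7, 11, 4, 9, 14, 13]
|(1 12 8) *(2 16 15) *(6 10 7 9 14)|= |(1 12 8)(2 16 15)(6 10 7 9 14)|= 15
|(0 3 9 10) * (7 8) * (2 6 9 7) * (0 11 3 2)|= 9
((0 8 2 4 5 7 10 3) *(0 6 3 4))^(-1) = (0 2 8)(3 6)(4 10 7 5) = [2, 1, 8, 6, 10, 4, 3, 5, 0, 9, 7]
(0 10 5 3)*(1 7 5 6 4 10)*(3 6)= (0 1 7 5 6 4 10 3)= [1, 7, 2, 0, 10, 6, 4, 5, 8, 9, 3]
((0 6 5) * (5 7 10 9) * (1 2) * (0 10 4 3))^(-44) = (0 6 7 4 3)(5 10 9) = [6, 1, 2, 0, 3, 10, 7, 4, 8, 5, 9]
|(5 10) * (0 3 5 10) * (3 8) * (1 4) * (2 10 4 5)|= |(0 8 3 2 10 4 1 5)|= 8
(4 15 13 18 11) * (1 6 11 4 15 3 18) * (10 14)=(1 6 11 15 13)(3 18 4)(10 14)=[0, 6, 2, 18, 3, 5, 11, 7, 8, 9, 14, 15, 12, 1, 10, 13, 16, 17, 4]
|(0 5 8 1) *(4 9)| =|(0 5 8 1)(4 9)| =4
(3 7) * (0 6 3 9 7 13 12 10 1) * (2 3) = (0 6 2 3 13 12 10 1)(7 9) = [6, 0, 3, 13, 4, 5, 2, 9, 8, 7, 1, 11, 10, 12]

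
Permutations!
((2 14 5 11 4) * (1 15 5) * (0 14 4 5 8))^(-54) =(0 14 1 15 8) =[14, 15, 2, 3, 4, 5, 6, 7, 0, 9, 10, 11, 12, 13, 1, 8]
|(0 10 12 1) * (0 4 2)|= 6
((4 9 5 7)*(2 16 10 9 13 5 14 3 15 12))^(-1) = (2 12 15 3 14 9 10 16)(4 7 5 13) = [0, 1, 12, 14, 7, 13, 6, 5, 8, 10, 16, 11, 15, 4, 9, 3, 2]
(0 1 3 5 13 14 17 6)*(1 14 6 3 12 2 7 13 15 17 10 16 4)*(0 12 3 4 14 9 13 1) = (0 9 13 6 12 2 7 1 3 5 15 17 4)(10 16 14) = [9, 3, 7, 5, 0, 15, 12, 1, 8, 13, 16, 11, 2, 6, 10, 17, 14, 4]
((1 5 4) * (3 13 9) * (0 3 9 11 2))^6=[3, 1, 0, 13, 4, 5, 6, 7, 8, 9, 10, 2, 12, 11]=(0 3 13 11 2)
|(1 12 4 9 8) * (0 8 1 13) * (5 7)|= |(0 8 13)(1 12 4 9)(5 7)|= 12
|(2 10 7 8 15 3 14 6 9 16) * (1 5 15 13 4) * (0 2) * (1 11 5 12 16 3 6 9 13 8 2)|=|(0 1 12 16)(2 10 7)(3 14 9)(4 11 5 15 6 13)|=12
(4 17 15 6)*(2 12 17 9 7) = (2 12 17 15 6 4 9 7) = [0, 1, 12, 3, 9, 5, 4, 2, 8, 7, 10, 11, 17, 13, 14, 6, 16, 15]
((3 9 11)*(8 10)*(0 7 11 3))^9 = (11)(3 9)(8 10) = [0, 1, 2, 9, 4, 5, 6, 7, 10, 3, 8, 11]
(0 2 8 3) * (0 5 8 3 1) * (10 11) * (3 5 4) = (0 2 5 8 1)(3 4)(10 11) = [2, 0, 5, 4, 3, 8, 6, 7, 1, 9, 11, 10]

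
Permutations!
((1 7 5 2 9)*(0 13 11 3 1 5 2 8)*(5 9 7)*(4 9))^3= (0 3 8 11 5 13 1)(2 7)(4 9)= [3, 0, 7, 8, 9, 13, 6, 2, 11, 4, 10, 5, 12, 1]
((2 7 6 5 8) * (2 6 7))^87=[0, 1, 2, 3, 4, 5, 6, 7, 8]=(8)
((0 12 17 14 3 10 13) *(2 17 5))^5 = (0 14 12 3 5 10 2 13 17) = [14, 1, 13, 5, 4, 10, 6, 7, 8, 9, 2, 11, 3, 17, 12, 15, 16, 0]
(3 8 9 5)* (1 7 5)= [0, 7, 2, 8, 4, 3, 6, 5, 9, 1]= (1 7 5 3 8 9)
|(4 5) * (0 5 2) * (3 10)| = |(0 5 4 2)(3 10)| = 4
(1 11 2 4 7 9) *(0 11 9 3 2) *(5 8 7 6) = (0 11)(1 9)(2 4 6 5 8 7 3) = [11, 9, 4, 2, 6, 8, 5, 3, 7, 1, 10, 0]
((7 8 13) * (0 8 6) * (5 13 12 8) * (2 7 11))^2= [13, 1, 6, 3, 4, 11, 5, 0, 8, 9, 10, 7, 12, 2]= (0 13 2 6 5 11 7)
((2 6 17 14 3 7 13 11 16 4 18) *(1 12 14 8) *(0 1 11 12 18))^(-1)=(0 4 16 11 8 17 6 2 18 1)(3 14 12 13 7)=[4, 0, 18, 14, 16, 5, 2, 3, 17, 9, 10, 8, 13, 7, 12, 15, 11, 6, 1]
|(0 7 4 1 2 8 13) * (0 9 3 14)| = 10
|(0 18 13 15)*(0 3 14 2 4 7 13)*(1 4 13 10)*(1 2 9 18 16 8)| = |(0 16 8 1 4 7 10 2 13 15 3 14 9 18)| = 14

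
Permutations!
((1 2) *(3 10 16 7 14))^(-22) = [0, 1, 2, 7, 4, 5, 6, 10, 8, 9, 14, 11, 12, 13, 16, 15, 3] = (3 7 10 14 16)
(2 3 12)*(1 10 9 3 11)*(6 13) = (1 10 9 3 12 2 11)(6 13) = [0, 10, 11, 12, 4, 5, 13, 7, 8, 3, 9, 1, 2, 6]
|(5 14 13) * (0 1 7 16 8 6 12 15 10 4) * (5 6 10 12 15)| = |(0 1 7 16 8 10 4)(5 14 13 6 15 12)| = 42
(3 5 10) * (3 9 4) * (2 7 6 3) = (2 7 6 3 5 10 9 4) = [0, 1, 7, 5, 2, 10, 3, 6, 8, 4, 9]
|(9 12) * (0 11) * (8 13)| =2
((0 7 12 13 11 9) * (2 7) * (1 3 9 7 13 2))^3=[9, 0, 7, 1, 4, 5, 6, 13, 8, 3, 10, 2, 11, 12]=(0 9 3 1)(2 7 13 12 11)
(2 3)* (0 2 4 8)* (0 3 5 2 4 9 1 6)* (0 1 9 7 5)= (9)(0 4 8 3 7 5 2)(1 6)= [4, 6, 0, 7, 8, 2, 1, 5, 3, 9]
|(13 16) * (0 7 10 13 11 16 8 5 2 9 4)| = 18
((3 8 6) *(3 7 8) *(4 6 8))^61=(8)(4 6 7)=[0, 1, 2, 3, 6, 5, 7, 4, 8]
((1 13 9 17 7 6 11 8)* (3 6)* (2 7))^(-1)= (1 8 11 6 3 7 2 17 9 13)= [0, 8, 17, 7, 4, 5, 3, 2, 11, 13, 10, 6, 12, 1, 14, 15, 16, 9]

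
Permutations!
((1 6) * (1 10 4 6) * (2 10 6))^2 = [0, 1, 4, 3, 10, 5, 6, 7, 8, 9, 2] = (2 4 10)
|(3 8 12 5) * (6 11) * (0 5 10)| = 6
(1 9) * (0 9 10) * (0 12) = [9, 10, 2, 3, 4, 5, 6, 7, 8, 1, 12, 11, 0] = (0 9 1 10 12)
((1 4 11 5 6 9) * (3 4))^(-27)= (1 3 4 11 5 6 9)= [0, 3, 2, 4, 11, 6, 9, 7, 8, 1, 10, 5]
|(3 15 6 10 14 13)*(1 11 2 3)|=|(1 11 2 3 15 6 10 14 13)|=9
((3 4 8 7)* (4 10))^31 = [0, 1, 2, 10, 8, 5, 6, 3, 7, 9, 4] = (3 10 4 8 7)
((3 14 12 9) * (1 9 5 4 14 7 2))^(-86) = (1 2 7 3 9)(4 12)(5 14) = [0, 2, 7, 9, 12, 14, 6, 3, 8, 1, 10, 11, 4, 13, 5]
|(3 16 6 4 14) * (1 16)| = 6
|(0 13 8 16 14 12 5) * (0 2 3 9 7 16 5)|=|(0 13 8 5 2 3 9 7 16 14 12)|=11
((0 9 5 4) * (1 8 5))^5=(0 4 5 8 1 9)=[4, 9, 2, 3, 5, 8, 6, 7, 1, 0]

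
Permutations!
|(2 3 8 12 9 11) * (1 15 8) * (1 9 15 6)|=12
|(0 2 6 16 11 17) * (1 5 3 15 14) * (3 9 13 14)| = |(0 2 6 16 11 17)(1 5 9 13 14)(3 15)| = 30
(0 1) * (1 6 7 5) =(0 6 7 5 1) =[6, 0, 2, 3, 4, 1, 7, 5]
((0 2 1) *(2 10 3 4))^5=(0 1 2 4 3 10)=[1, 2, 4, 10, 3, 5, 6, 7, 8, 9, 0]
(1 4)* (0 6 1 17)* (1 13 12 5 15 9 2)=(0 6 13 12 5 15 9 2 1 4 17)=[6, 4, 1, 3, 17, 15, 13, 7, 8, 2, 10, 11, 5, 12, 14, 9, 16, 0]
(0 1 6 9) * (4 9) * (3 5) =(0 1 6 4 9)(3 5) =[1, 6, 2, 5, 9, 3, 4, 7, 8, 0]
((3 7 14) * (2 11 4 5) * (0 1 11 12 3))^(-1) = (0 14 7 3 12 2 5 4 11 1) = [14, 0, 5, 12, 11, 4, 6, 3, 8, 9, 10, 1, 2, 13, 7]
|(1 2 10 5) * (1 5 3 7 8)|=6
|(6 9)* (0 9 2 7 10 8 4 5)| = |(0 9 6 2 7 10 8 4 5)| = 9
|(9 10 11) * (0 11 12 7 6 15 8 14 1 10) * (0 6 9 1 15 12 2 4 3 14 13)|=44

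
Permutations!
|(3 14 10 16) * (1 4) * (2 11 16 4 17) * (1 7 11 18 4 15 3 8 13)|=20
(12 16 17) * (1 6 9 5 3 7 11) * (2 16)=(1 6 9 5 3 7 11)(2 16 17 12)=[0, 6, 16, 7, 4, 3, 9, 11, 8, 5, 10, 1, 2, 13, 14, 15, 17, 12]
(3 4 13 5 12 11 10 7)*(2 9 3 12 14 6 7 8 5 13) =(2 9 3 4)(5 14 6 7 12 11 10 8) =[0, 1, 9, 4, 2, 14, 7, 12, 5, 3, 8, 10, 11, 13, 6]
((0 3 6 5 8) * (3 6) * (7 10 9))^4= (7 10 9)= [0, 1, 2, 3, 4, 5, 6, 10, 8, 7, 9]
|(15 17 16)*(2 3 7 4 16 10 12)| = |(2 3 7 4 16 15 17 10 12)| = 9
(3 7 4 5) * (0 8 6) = (0 8 6)(3 7 4 5) = [8, 1, 2, 7, 5, 3, 0, 4, 6]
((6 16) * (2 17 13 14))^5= (2 17 13 14)(6 16)= [0, 1, 17, 3, 4, 5, 16, 7, 8, 9, 10, 11, 12, 14, 2, 15, 6, 13]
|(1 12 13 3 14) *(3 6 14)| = 5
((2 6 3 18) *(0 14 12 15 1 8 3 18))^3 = (18)(0 15 3 12 8 14 1) = [15, 0, 2, 12, 4, 5, 6, 7, 14, 9, 10, 11, 8, 13, 1, 3, 16, 17, 18]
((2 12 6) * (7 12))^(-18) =(2 12)(6 7) =[0, 1, 12, 3, 4, 5, 7, 6, 8, 9, 10, 11, 2]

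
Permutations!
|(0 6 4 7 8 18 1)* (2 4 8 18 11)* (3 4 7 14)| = 24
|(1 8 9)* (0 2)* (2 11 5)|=12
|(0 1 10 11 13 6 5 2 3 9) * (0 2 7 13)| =12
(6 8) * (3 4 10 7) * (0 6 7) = (0 6 8 7 3 4 10) = [6, 1, 2, 4, 10, 5, 8, 3, 7, 9, 0]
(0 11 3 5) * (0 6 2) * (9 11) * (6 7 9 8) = [8, 1, 0, 5, 4, 7, 2, 9, 6, 11, 10, 3] = (0 8 6 2)(3 5 7 9 11)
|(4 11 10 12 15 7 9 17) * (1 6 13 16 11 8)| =|(1 6 13 16 11 10 12 15 7 9 17 4 8)| =13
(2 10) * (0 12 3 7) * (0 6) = [12, 1, 10, 7, 4, 5, 0, 6, 8, 9, 2, 11, 3] = (0 12 3 7 6)(2 10)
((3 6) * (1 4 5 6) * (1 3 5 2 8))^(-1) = (1 8 2 4)(5 6) = [0, 8, 4, 3, 1, 6, 5, 7, 2]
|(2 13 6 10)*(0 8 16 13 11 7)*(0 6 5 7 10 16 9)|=|(0 8 9)(2 11 10)(5 7 6 16 13)|=15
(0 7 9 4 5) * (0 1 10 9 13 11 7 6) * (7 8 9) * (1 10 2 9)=(0 6)(1 2 9 4 5 10 7 13 11 8)=[6, 2, 9, 3, 5, 10, 0, 13, 1, 4, 7, 8, 12, 11]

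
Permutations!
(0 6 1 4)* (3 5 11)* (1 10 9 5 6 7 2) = (0 7 2 1 4)(3 6 10 9 5 11) = [7, 4, 1, 6, 0, 11, 10, 2, 8, 5, 9, 3]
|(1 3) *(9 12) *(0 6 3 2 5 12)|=|(0 6 3 1 2 5 12 9)|=8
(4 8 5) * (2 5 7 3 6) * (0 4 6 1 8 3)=(0 4 3 1 8 7)(2 5 6)=[4, 8, 5, 1, 3, 6, 2, 0, 7]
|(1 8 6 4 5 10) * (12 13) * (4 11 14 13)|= |(1 8 6 11 14 13 12 4 5 10)|= 10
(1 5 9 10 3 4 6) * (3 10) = [0, 5, 2, 4, 6, 9, 1, 7, 8, 3, 10] = (10)(1 5 9 3 4 6)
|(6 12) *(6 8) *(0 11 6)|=5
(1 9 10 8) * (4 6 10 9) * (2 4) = (1 2 4 6 10 8) = [0, 2, 4, 3, 6, 5, 10, 7, 1, 9, 8]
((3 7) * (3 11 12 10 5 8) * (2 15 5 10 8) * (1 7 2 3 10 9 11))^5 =(1 7)(2 15 5 3) =[0, 7, 15, 2, 4, 3, 6, 1, 8, 9, 10, 11, 12, 13, 14, 5]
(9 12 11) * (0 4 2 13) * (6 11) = [4, 1, 13, 3, 2, 5, 11, 7, 8, 12, 10, 9, 6, 0] = (0 4 2 13)(6 11 9 12)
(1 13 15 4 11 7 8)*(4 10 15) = (1 13 4 11 7 8)(10 15) = [0, 13, 2, 3, 11, 5, 6, 8, 1, 9, 15, 7, 12, 4, 14, 10]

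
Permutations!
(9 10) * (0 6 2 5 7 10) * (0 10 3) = (0 6 2 5 7 3)(9 10) = [6, 1, 5, 0, 4, 7, 2, 3, 8, 10, 9]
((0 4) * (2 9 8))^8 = (2 8 9) = [0, 1, 8, 3, 4, 5, 6, 7, 9, 2]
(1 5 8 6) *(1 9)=(1 5 8 6 9)=[0, 5, 2, 3, 4, 8, 9, 7, 6, 1]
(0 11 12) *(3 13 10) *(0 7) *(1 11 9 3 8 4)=[9, 11, 2, 13, 1, 5, 6, 0, 4, 3, 8, 12, 7, 10]=(0 9 3 13 10 8 4 1 11 12 7)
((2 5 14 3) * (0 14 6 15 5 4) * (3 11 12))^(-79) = (0 2 12 14 4 3 11)(5 15 6) = [2, 1, 12, 11, 3, 15, 5, 7, 8, 9, 10, 0, 14, 13, 4, 6]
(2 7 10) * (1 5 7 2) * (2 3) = [0, 5, 3, 2, 4, 7, 6, 10, 8, 9, 1] = (1 5 7 10)(2 3)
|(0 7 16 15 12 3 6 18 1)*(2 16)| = |(0 7 2 16 15 12 3 6 18 1)| = 10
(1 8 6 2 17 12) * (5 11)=(1 8 6 2 17 12)(5 11)=[0, 8, 17, 3, 4, 11, 2, 7, 6, 9, 10, 5, 1, 13, 14, 15, 16, 12]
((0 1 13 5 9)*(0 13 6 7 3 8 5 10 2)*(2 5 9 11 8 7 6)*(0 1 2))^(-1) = (0 1 2)(3 7)(5 10 13 9 8 11) = [1, 2, 0, 7, 4, 10, 6, 3, 11, 8, 13, 5, 12, 9]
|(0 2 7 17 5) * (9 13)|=10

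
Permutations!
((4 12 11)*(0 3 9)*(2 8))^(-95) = (0 3 9)(2 8)(4 12 11) = [3, 1, 8, 9, 12, 5, 6, 7, 2, 0, 10, 4, 11]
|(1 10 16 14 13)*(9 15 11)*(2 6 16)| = 21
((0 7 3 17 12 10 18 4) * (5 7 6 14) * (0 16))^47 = (0 16 4 18 10 12 17 3 7 5 14 6) = [16, 1, 2, 7, 18, 14, 0, 5, 8, 9, 12, 11, 17, 13, 6, 15, 4, 3, 10]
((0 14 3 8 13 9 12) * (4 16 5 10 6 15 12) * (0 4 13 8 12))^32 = (0 3 4 5 6)(10 15 14 12 16) = [3, 1, 2, 4, 5, 6, 0, 7, 8, 9, 15, 11, 16, 13, 12, 14, 10]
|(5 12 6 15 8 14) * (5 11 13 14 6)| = |(5 12)(6 15 8)(11 13 14)| = 6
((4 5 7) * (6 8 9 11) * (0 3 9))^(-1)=(0 8 6 11 9 3)(4 7 5)=[8, 1, 2, 0, 7, 4, 11, 5, 6, 3, 10, 9]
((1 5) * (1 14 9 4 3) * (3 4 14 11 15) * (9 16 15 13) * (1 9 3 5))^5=(3 5 14 13 15 9 11 16)=[0, 1, 2, 5, 4, 14, 6, 7, 8, 11, 10, 16, 12, 15, 13, 9, 3]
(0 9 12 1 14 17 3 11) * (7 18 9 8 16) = [8, 14, 2, 11, 4, 5, 6, 18, 16, 12, 10, 0, 1, 13, 17, 15, 7, 3, 9] = (0 8 16 7 18 9 12 1 14 17 3 11)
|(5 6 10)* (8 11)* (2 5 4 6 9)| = |(2 5 9)(4 6 10)(8 11)| = 6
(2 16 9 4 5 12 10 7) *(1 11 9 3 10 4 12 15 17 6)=(1 11 9 12 4 5 15 17 6)(2 16 3 10 7)=[0, 11, 16, 10, 5, 15, 1, 2, 8, 12, 7, 9, 4, 13, 14, 17, 3, 6]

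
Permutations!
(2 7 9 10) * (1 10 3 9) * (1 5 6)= (1 10 2 7 5 6)(3 9)= [0, 10, 7, 9, 4, 6, 1, 5, 8, 3, 2]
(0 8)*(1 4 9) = (0 8)(1 4 9) = [8, 4, 2, 3, 9, 5, 6, 7, 0, 1]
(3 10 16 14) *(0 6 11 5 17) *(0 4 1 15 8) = (0 6 11 5 17 4 1 15 8)(3 10 16 14) = [6, 15, 2, 10, 1, 17, 11, 7, 0, 9, 16, 5, 12, 13, 3, 8, 14, 4]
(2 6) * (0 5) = (0 5)(2 6) = [5, 1, 6, 3, 4, 0, 2]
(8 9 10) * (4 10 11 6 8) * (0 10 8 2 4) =(0 10)(2 4 8 9 11 6) =[10, 1, 4, 3, 8, 5, 2, 7, 9, 11, 0, 6]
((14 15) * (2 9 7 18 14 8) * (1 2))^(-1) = (1 8 15 14 18 7 9 2) = [0, 8, 1, 3, 4, 5, 6, 9, 15, 2, 10, 11, 12, 13, 18, 14, 16, 17, 7]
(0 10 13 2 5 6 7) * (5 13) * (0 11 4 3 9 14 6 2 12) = (0 10 5 2 13 12)(3 9 14 6 7 11 4) = [10, 1, 13, 9, 3, 2, 7, 11, 8, 14, 5, 4, 0, 12, 6]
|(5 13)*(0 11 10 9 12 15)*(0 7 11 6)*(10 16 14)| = |(0 6)(5 13)(7 11 16 14 10 9 12 15)| = 8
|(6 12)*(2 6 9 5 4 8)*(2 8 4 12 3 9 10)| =7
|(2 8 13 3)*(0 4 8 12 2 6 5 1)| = 8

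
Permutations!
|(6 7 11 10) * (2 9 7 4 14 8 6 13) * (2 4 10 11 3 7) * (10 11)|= |(2 9)(3 7)(4 14 8 6 11 10 13)|= 14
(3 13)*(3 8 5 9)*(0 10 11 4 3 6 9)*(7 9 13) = (0 10 11 4 3 7 9 6 13 8 5) = [10, 1, 2, 7, 3, 0, 13, 9, 5, 6, 11, 4, 12, 8]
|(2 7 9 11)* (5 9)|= 5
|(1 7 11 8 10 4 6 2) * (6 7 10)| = |(1 10 4 7 11 8 6 2)| = 8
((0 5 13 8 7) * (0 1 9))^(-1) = (0 9 1 7 8 13 5) = [9, 7, 2, 3, 4, 0, 6, 8, 13, 1, 10, 11, 12, 5]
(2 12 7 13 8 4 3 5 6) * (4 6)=(2 12 7 13 8 6)(3 5 4)=[0, 1, 12, 5, 3, 4, 2, 13, 6, 9, 10, 11, 7, 8]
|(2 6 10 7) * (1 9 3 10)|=|(1 9 3 10 7 2 6)|=7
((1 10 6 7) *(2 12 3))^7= (1 7 6 10)(2 12 3)= [0, 7, 12, 2, 4, 5, 10, 6, 8, 9, 1, 11, 3]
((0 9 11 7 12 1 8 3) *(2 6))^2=(0 11 12 8)(1 3 9 7)=[11, 3, 2, 9, 4, 5, 6, 1, 0, 7, 10, 12, 8]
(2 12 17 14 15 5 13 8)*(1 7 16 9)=(1 7 16 9)(2 12 17 14 15 5 13 8)=[0, 7, 12, 3, 4, 13, 6, 16, 2, 1, 10, 11, 17, 8, 15, 5, 9, 14]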